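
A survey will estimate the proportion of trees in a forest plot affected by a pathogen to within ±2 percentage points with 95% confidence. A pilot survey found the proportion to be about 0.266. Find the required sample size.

For a proportion with margin E = 0.02 at 95% confidence, z = 1.960.
n = p̂(1−p̂)(z/E)² = 0.266 × 0.734 × (1.960/0.02)² = 1875.12
Round up: n = 1876.

1876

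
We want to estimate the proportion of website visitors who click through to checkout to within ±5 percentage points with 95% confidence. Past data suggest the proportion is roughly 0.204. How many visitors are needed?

For a proportion with margin E = 0.05 at 95% confidence, z = 1.960.
n = p̂(1−p̂)(z/E)² = 0.204 × 0.796 × (1.960/0.05)² = 249.53
Round up: n = 250.

250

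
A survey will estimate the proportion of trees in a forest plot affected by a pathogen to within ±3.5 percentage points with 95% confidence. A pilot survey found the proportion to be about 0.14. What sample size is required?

378

For a proportion with margin E = 0.035 at 95% confidence, z = 1.960.
n = p̂(1−p̂)(z/E)² = 0.14 × 0.86 × (1.960/0.035)² = 377.57
Round up: n = 378.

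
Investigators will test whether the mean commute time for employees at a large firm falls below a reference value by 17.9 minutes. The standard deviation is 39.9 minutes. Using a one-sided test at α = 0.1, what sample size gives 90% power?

33

For a one-sample z-test, n = ((z_α + z_β)·σ/δ)².
z_α = 1.282 (one-sided α = 0.1); z_β = 1.282 (power 90% → β = 0.1).
n = (2.564 × 39.9 / 17.9)² = 32.66
Round up: n = 33.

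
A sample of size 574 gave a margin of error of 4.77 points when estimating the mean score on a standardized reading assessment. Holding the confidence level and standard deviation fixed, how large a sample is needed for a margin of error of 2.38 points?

n = 2306

Margin of error scales as 1/√n, so n₂ = n₁·(E₁/E₂)².
n₂ = 574 × (4.77/2.38)² = 574 × 4.017 = 2305.76
Round up: n₂ = 2306.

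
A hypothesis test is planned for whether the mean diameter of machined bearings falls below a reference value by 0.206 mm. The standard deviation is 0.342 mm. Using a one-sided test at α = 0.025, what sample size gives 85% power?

25

For a one-sample z-test, n = ((z_α + z_β)·σ/δ)².
z_α = 1.960 (one-sided α = 0.025); z_β = 1.036 (power 85% → β = 0.15).
n = (2.996 × 0.342 / 0.206)² = 24.74
Round up: n = 25.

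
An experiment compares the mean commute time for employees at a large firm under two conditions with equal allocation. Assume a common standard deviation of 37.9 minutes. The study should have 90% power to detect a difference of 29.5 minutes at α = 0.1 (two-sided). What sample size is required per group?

29 per group

For two equal groups, n per group = 2·((z_{α/2} + z_β)·σ/δ)².
z_{α/2} = 1.645; z_β = 1.282 (power 90%).
n = 2 × (2.927 × 37.9 / 29.5)² = 2 × 14.14 = 28.28
Round up: n = 29 per group.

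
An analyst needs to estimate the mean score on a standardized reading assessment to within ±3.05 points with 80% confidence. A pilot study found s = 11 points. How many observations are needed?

22

For a mean, the margin of error is E = z·σ/√n, so n = (zσ/E)².
At 80% confidence, z = 1.282.
n = (1.282 × 11 / 3.05)² = 21.38
Round up: n = 22.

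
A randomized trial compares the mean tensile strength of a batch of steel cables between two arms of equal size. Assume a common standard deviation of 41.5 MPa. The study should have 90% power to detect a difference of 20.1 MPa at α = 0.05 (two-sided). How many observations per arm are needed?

90 per group

For two equal groups, n per group = 2·((z_{α/2} + z_β)·σ/δ)².
z_{α/2} = 1.960; z_β = 1.282 (power 90%).
n = 2 × (3.242 × 41.5 / 20.1)² = 2 × 44.81 = 89.62
Round up: n = 90 per group.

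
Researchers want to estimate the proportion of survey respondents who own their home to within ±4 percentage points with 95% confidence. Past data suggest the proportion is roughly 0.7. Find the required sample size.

For a proportion with margin E = 0.04 at 95% confidence, z = 1.960.
n = p̂(1−p̂)(z/E)² = 0.7 × 0.3 × (1.960/0.04)² = 504.21
Round up: n = 505.

505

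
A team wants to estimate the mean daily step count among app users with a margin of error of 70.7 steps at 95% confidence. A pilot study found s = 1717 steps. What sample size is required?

n = 2266

For a mean, the margin of error is E = z·σ/√n, so n = (zσ/E)².
At 95% confidence, z = 1.960.
n = (1.960 × 1717 / 70.7)² = 2265.76
Round up: n = 2266.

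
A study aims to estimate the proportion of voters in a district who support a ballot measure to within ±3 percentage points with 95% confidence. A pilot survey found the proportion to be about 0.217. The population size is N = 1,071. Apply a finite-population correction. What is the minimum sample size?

For a proportion with margin E = 0.03 at 95% confidence, z = 1.960.
n = p̂(1−p̂)(z/E)² = 0.217 × 0.783 × (1.960/0.03)² = 725.26 — call this n₀.
Finite-population correction with N = 1,071: n = n₀ / (1 + (n₀−1)/N) = 725.26 / 1.676 = 432.73
Round up: n = 433.

n = 433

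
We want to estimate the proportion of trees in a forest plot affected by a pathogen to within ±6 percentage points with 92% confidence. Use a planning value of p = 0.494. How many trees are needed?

For a proportion with margin E = 0.06 at 92% confidence, z = 1.751.
n = p̂(1−p̂)(z/E)² = 0.494 × 0.506 × (1.751/0.06)² = 212.89
Round up: n = 213.

n = 213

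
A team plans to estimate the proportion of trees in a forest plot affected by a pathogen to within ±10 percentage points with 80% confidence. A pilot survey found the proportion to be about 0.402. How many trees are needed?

40

For a proportion with margin E = 0.1 at 80% confidence, z = 1.282.
n = p̂(1−p̂)(z/E)² = 0.402 × 0.598 × (1.282/0.1)² = 39.51
Round up: n = 40.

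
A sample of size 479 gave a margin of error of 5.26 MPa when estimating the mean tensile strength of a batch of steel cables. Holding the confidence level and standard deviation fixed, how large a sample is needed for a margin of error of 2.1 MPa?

3006

Margin of error scales as 1/√n, so n₂ = n₁·(E₁/E₂)².
n₂ = 479 × (5.26/2.1)² = 479 × 6.274 = 3005.25
Round up: n₂ = 3006.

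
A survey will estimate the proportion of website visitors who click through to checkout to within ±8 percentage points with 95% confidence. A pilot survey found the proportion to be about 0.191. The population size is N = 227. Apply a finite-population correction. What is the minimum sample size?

n = 67

For a proportion with margin E = 0.08 at 95% confidence, z = 1.960.
n = p̂(1−p̂)(z/E)² = 0.191 × 0.809 × (1.960/0.08)² = 92.75 — call this n₀.
Finite-population correction with N = 227: n = n₀ / (1 + (n₀−1)/N) = 92.75 / 1.404 = 66.06
Round up: n = 67.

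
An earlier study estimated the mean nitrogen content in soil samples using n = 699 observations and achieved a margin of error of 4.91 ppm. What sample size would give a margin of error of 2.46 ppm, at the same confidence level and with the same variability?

2785

Margin of error scales as 1/√n, so n₂ = n₁·(E₁/E₂)².
n₂ = 699 × (4.91/2.46)² = 699 × 3.984 = 2784.82
Round up: n₂ = 2785.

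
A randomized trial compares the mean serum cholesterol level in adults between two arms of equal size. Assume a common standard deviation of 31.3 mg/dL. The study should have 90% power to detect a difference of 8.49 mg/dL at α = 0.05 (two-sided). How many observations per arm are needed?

286 per group

For two equal groups, n per group = 2·((z_{α/2} + z_β)·σ/δ)².
z_{α/2} = 1.960; z_β = 1.282 (power 90%).
n = 2 × (3.242 × 31.3 / 8.49)² = 2 × 142.86 = 285.72
Round up: n = 286 per group.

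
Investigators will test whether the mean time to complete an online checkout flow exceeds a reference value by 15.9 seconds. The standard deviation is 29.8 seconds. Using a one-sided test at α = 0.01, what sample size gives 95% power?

For a one-sample z-test, n = ((z_α + z_β)·σ/δ)².
z_α = 2.326 (one-sided α = 0.01); z_β = 1.645 (power 95% → β = 0.05).
n = (3.971 × 29.8 / 15.9)² = 55.39
Round up: n = 56.

56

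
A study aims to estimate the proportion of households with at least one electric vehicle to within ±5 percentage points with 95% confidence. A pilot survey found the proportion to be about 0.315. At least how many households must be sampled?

332

For a proportion with margin E = 0.05 at 95% confidence, z = 1.960.
n = p̂(1−p̂)(z/E)² = 0.315 × 0.685 × (1.960/0.05)² = 331.57
Round up: n = 332.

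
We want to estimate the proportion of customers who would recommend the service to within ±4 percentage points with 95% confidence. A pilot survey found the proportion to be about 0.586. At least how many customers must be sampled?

n = 583

For a proportion with margin E = 0.04 at 95% confidence, z = 1.960.
n = p̂(1−p̂)(z/E)² = 0.586 × 0.414 × (1.960/0.04)² = 582.49
Round up: n = 583.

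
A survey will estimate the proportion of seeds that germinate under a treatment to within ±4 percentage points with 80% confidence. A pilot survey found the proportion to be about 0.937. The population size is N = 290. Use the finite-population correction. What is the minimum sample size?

For a proportion with margin E = 0.04 at 80% confidence, z = 1.282.
n = p̂(1−p̂)(z/E)² = 0.937 × 0.063 × (1.282/0.04)² = 60.64 — call this n₀.
Finite-population correction with N = 290: n = n₀ / (1 + (n₀−1)/N) = 60.64 / 1.206 = 50.28
Round up: n = 51.

51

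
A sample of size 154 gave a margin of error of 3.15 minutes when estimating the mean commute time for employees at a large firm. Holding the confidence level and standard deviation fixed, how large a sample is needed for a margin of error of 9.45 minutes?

Margin of error scales as 1/√n, so n₂ = n₁·(E₁/E₂)².
n₂ = 154 × (3.15/9.45)² = 154 × 0.1111 = 17.11
Round up: n₂ = 18.

18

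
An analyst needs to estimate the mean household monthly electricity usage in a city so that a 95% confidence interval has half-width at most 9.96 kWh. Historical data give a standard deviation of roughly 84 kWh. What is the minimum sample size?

274

For a mean, the margin of error is E = z·σ/√n, so n = (zσ/E)².
At 95% confidence, z = 1.960.
n = (1.960 × 84 / 9.96)² = 273.24
Round up: n = 274.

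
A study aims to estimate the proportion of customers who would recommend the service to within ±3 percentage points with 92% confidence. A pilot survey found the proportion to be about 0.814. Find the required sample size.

516

For a proportion with margin E = 0.03 at 92% confidence, z = 1.751.
n = p̂(1−p̂)(z/E)² = 0.814 × 0.186 × (1.751/0.03)² = 515.78
Round up: n = 516.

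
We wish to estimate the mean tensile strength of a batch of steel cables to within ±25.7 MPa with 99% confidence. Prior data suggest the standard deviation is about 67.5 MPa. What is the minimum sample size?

46

For a mean, the margin of error is E = z·σ/√n, so n = (zσ/E)².
At 99% confidence, z = 2.576.
n = (2.576 × 67.5 / 25.7)² = 45.78
Round up: n = 46.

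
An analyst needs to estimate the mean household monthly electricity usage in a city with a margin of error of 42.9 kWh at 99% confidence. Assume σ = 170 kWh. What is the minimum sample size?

105

For a mean, the margin of error is E = z·σ/√n, so n = (zσ/E)².
At 99% confidence, z = 2.576.
n = (2.576 × 170 / 42.9)² = 104.20
Round up: n = 105.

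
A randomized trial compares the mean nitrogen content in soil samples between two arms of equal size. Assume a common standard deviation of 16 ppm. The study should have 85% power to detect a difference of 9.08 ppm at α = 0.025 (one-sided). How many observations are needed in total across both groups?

112 total

For two equal groups, n per group = 2·((z_α + z_β)·σ/δ)².
z_α = 1.960; z_β = 1.036 (power 85%).
n = 2 × (2.996 × 16 / 9.08)² = 2 × 27.87 = 55.74
Round up: n = 56 per group.
Total across both groups: 2 × 56 = 112.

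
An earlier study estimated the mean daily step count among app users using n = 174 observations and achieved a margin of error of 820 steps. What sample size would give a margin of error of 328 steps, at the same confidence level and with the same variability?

1088

Margin of error scales as 1/√n, so n₂ = n₁·(E₁/E₂)².
n₂ = 174 × (820/328)² = 174 × 6.25 = 1087.50
Round up: n₂ = 1088.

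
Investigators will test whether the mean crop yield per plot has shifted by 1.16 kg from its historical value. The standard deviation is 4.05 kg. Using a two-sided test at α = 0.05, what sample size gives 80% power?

For a one-sample z-test, n = ((z_{α/2} + z_β)·σ/δ)².
z_{α/2} = 1.960 (two-sided α = 0.05); z_β = 0.842 (power 80% → β = 0.2).
n = (2.802 × 4.05 / 1.16)² = 95.70
Round up: n = 96.

96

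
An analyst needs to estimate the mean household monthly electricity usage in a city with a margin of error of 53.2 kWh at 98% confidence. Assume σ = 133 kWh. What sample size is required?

For a mean, the margin of error is E = z·σ/√n, so n = (zσ/E)².
At 98% confidence, z = 2.326.
n = (2.326 × 133 / 53.2)² = 33.81
Round up: n = 34.

34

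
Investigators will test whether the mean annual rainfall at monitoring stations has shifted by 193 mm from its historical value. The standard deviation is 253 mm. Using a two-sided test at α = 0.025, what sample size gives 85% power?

For a one-sample z-test, n = ((z_{α/2} + z_β)·σ/δ)².
z_{α/2} = 2.241 (two-sided α = 0.025); z_β = 1.036 (power 85% → β = 0.15).
n = (3.277 × 253 / 193)² = 18.45
Round up: n = 19.

n = 19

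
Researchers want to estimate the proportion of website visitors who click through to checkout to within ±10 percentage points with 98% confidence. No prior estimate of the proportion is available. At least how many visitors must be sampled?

136

For a proportion with margin E = 0.1 at 98% confidence, z = 2.326.
With no prior estimate, use p = 0.5, which maximizes p(1−p) at 0.25.
n = 0.25 × (z/E)² = 0.25 × (2.326/0.1)² = 135.26
Round up: n = 136.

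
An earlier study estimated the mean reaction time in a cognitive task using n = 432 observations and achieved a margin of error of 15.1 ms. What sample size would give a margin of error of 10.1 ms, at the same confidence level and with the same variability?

Margin of error scales as 1/√n, so n₂ = n₁·(E₁/E₂)².
n₂ = 432 × (15.1/10.1)² = 432 × 2.235 = 965.52
Round up: n₂ = 966.

966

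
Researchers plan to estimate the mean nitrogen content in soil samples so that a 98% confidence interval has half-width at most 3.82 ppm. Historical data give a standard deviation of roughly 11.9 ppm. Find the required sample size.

n = 53

For a mean, the margin of error is E = z·σ/√n, so n = (zσ/E)².
At 98% confidence, z = 2.326.
n = (2.326 × 11.9 / 3.82)² = 52.50
Round up: n = 53.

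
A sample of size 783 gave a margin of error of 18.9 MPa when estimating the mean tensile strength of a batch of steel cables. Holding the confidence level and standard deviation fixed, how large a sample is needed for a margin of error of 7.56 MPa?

Margin of error scales as 1/√n, so n₂ = n₁·(E₁/E₂)².
n₂ = 783 × (18.9/7.56)² = 783 × 6.25 = 4893.75
Round up: n₂ = 4894.

n = 4894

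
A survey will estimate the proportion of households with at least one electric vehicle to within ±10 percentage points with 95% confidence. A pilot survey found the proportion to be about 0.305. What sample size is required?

82

For a proportion with margin E = 0.1 at 95% confidence, z = 1.960.
n = p̂(1−p̂)(z/E)² = 0.305 × 0.695 × (1.960/0.1)² = 81.43
Round up: n = 82.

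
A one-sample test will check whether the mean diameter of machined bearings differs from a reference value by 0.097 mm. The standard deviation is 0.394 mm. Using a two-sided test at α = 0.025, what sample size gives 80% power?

157

For a one-sample z-test, n = ((z_{α/2} + z_β)·σ/δ)².
z_{α/2} = 2.241 (two-sided α = 0.025); z_β = 0.842 (power 80% → β = 0.2).
n = (3.083 × 0.394 / 0.097)² = 156.82
Round up: n = 157.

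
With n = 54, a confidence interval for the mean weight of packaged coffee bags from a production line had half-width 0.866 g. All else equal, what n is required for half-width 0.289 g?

Margin of error scales as 1/√n, so n₂ = n₁·(E₁/E₂)².
n₂ = 54 × (0.866/0.289)² = 54 × 8.979 = 484.87
Round up: n₂ = 485.

485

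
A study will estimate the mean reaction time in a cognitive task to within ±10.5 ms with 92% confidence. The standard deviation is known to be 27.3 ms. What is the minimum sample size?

21

For a mean, the margin of error is E = z·σ/√n, so n = (zσ/E)².
At 92% confidence, z = 1.751.
n = (1.751 × 27.3 / 10.5)² = 20.73
Round up: n = 21.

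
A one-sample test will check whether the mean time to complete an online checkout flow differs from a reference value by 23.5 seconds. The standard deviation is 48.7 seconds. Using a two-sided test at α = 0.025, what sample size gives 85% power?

n = 47

For a one-sample z-test, n = ((z_{α/2} + z_β)·σ/δ)².
z_{α/2} = 2.241 (two-sided α = 0.025); z_β = 1.036 (power 85% → β = 0.15).
n = (3.277 × 48.7 / 23.5)² = 46.12
Round up: n = 47.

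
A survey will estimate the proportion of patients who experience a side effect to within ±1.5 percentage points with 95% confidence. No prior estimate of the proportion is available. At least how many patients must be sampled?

n = 4269

For a proportion with margin E = 0.015 at 95% confidence, z = 1.960.
With no prior estimate, use p = 0.5, which maximizes p(1−p) at 0.25.
n = 0.25 × (z/E)² = 0.25 × (1.960/0.015)² = 4268.44
Round up: n = 4269.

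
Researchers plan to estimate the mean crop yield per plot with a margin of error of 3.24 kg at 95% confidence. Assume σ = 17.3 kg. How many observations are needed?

For a mean, the margin of error is E = z·σ/√n, so n = (zσ/E)².
At 95% confidence, z = 1.960.
n = (1.960 × 17.3 / 3.24)² = 109.53
Round up: n = 110.

110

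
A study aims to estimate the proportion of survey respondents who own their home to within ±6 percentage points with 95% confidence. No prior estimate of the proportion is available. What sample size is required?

For a proportion with margin E = 0.06 at 95% confidence, z = 1.960.
With no prior estimate, use p = 0.5, which maximizes p(1−p) at 0.25.
n = 0.25 × (z/E)² = 0.25 × (1.960/0.06)² = 266.78
Round up: n = 267.

267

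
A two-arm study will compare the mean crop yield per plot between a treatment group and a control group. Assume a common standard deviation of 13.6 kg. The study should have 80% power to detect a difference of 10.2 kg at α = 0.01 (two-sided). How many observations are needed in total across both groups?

84 total

For two equal groups, n per group = 2·((z_{α/2} + z_β)·σ/δ)².
z_{α/2} = 2.576; z_β = 0.842 (power 80%).
n = 2 × (3.418 × 13.6 / 10.2)² = 2 × 20.77 = 41.54
Round up: n = 42 per group.
Total across both groups: 2 × 42 = 84.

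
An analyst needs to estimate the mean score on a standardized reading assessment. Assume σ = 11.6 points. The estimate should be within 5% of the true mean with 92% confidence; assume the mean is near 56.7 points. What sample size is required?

52

For a mean, the margin of error is E = z·σ/√n, so n = (zσ/E)².
At 92% confidence, z = 1.751.
E = 5% of 56.7 = 2.835 points.
n = (1.751 × 11.6 / 2.835)² = 51.33
Round up: n = 52.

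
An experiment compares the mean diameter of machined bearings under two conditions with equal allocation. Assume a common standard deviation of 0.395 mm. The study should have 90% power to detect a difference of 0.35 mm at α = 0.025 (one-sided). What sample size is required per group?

27 per group

For two equal groups, n per group = 2·((z_α + z_β)·σ/δ)².
z_α = 1.960; z_β = 1.282 (power 90%).
n = 2 × (3.242 × 0.395 / 0.35)² = 2 × 13.39 = 26.78
Round up: n = 27 per group.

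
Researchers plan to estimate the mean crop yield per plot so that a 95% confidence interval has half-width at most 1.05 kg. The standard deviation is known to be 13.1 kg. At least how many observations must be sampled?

For a mean, the margin of error is E = z·σ/√n, so n = (zσ/E)².
At 95% confidence, z = 1.960.
n = (1.960 × 13.1 / 1.05)² = 597.97
Round up: n = 598.

n = 598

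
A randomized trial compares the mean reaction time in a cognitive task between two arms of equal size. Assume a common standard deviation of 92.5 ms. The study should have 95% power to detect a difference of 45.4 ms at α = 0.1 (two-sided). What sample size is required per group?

For two equal groups, n per group = 2·((z_{α/2} + z_β)·σ/δ)².
z_{α/2} = 1.645; z_β = 1.645 (power 95%).
n = 2 × (3.290 × 92.5 / 45.4)² = 2 × 44.93 = 89.86
Round up: n = 90 per group.

90 per group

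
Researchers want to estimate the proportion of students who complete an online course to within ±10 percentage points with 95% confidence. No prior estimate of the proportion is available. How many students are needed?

For a proportion with margin E = 0.1 at 95% confidence, z = 1.960.
With no prior estimate, use p = 0.5, which maximizes p(1−p) at 0.25.
n = 0.25 × (z/E)² = 0.25 × (1.960/0.1)² = 96.04
Round up: n = 97.

97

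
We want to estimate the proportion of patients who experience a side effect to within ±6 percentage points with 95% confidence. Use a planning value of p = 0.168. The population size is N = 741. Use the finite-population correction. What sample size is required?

For a proportion with margin E = 0.06 at 95% confidence, z = 1.960.
n = p̂(1−p̂)(z/E)² = 0.168 × 0.832 × (1.960/0.06)² = 149.16 — call this n₀.
Finite-population correction with N = 741: n = n₀ / (1 + (n₀−1)/N) = 149.16 / 1.2 = 124.30
Round up: n = 125.

125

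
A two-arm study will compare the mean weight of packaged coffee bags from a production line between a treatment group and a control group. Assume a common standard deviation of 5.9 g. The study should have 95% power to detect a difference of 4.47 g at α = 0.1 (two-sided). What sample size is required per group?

For two equal groups, n per group = 2·((z_{α/2} + z_β)·σ/δ)².
z_{α/2} = 1.645; z_β = 1.645 (power 95%).
n = 2 × (3.290 × 5.9 / 4.47)² = 2 × 18.86 = 37.72
Round up: n = 38 per group.

38 per group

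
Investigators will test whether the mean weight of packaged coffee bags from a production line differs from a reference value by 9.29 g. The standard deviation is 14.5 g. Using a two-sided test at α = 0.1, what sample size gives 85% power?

n = 18

For a one-sample z-test, n = ((z_{α/2} + z_β)·σ/δ)².
z_{α/2} = 1.645 (two-sided α = 0.1); z_β = 1.036 (power 85% → β = 0.15).
n = (2.681 × 14.5 / 9.29)² = 17.51
Round up: n = 18.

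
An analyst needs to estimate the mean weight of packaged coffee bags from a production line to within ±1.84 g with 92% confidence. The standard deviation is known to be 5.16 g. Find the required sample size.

For a mean, the margin of error is E = z·σ/√n, so n = (zσ/E)².
At 92% confidence, z = 1.751.
n = (1.751 × 5.16 / 1.84)² = 24.11
Round up: n = 25.

25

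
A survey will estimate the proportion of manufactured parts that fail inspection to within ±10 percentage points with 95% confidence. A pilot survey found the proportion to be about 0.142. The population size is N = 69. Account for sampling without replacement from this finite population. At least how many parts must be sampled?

For a proportion with margin E = 0.1 at 95% confidence, z = 1.960.
n = p̂(1−p̂)(z/E)² = 0.142 × 0.858 × (1.960/0.1)² = 46.80 — call this n₀.
Finite-population correction with N = 69: n = n₀ / (1 + (n₀−1)/N) = 46.80 / 1.664 = 28.12
Round up: n = 29.

29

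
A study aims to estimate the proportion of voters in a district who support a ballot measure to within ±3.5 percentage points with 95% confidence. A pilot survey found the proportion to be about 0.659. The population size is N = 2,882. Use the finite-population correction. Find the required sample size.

For a proportion with margin E = 0.035 at 95% confidence, z = 1.960.
n = p̂(1−p̂)(z/E)² = 0.659 × 0.341 × (1.960/0.035)² = 704.72 — call this n₀.
Finite-population correction with N = 2,882: n = n₀ / (1 + (n₀−1)/N) = 704.72 / 1.244 = 566.50
Round up: n = 567.

567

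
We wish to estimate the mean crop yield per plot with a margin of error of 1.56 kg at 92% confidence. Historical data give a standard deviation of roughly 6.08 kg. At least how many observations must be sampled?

47

For a mean, the margin of error is E = z·σ/√n, so n = (zσ/E)².
At 92% confidence, z = 1.751.
n = (1.751 × 6.08 / 1.56)² = 46.57
Round up: n = 47.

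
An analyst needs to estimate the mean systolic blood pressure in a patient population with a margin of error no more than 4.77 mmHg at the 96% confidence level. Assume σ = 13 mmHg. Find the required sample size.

32

For a mean, the margin of error is E = z·σ/√n, so n = (zσ/E)².
At 96% confidence, z = 2.054.
n = (2.054 × 13 / 4.77)² = 31.34
Round up: n = 32.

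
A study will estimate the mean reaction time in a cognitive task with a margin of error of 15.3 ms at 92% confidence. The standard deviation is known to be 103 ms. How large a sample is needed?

For a mean, the margin of error is E = z·σ/√n, so n = (zσ/E)².
At 92% confidence, z = 1.751.
n = (1.751 × 103 / 15.3)² = 138.95
Round up: n = 139.

139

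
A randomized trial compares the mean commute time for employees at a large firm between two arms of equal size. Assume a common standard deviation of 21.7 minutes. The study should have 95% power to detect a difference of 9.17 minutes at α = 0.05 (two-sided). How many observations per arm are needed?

For two equal groups, n per group = 2·((z_{α/2} + z_β)·σ/δ)².
z_{α/2} = 1.960; z_β = 1.645 (power 95%).
n = 2 × (3.605 × 21.7 / 9.17)² = 2 × 72.78 = 145.56
Round up: n = 146 per group.

146 per group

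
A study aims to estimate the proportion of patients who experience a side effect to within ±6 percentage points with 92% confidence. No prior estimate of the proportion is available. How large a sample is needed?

For a proportion with margin E = 0.06 at 92% confidence, z = 1.751.
With no prior estimate, use p = 0.5, which maximizes p(1−p) at 0.25.
n = 0.25 × (z/E)² = 0.25 × (1.751/0.06)² = 212.92
Round up: n = 213.

213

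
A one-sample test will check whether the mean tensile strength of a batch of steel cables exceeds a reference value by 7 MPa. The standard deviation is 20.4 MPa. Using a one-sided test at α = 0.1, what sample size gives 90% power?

For a one-sample z-test, n = ((z_α + z_β)·σ/δ)².
z_α = 1.282 (one-sided α = 0.1); z_β = 1.282 (power 90% → β = 0.1).
n = (2.564 × 20.4 / 7)² = 55.83
Round up: n = 56.

n = 56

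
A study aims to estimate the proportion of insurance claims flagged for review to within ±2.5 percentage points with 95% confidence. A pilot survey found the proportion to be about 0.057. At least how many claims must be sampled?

For a proportion with margin E = 0.025 at 95% confidence, z = 1.960.
n = p̂(1−p̂)(z/E)² = 0.057 × 0.943 × (1.960/0.025)² = 330.38
Round up: n = 331.

331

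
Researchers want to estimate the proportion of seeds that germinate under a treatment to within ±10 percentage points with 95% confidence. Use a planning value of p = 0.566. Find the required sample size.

n = 95

For a proportion with margin E = 0.1 at 95% confidence, z = 1.960.
n = p̂(1−p̂)(z/E)² = 0.566 × 0.434 × (1.960/0.1)² = 94.37
Round up: n = 95.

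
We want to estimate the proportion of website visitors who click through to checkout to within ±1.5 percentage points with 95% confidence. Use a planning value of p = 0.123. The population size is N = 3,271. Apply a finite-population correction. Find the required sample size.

n = 1179

For a proportion with margin E = 0.015 at 95% confidence, z = 1.960.
n = p̂(1−p̂)(z/E)² = 0.123 × 0.877 × (1.960/0.015)² = 1841.77 — call this n₀.
Finite-population correction with N = 3,271: n = n₀ / (1 + (n₀−1)/N) = 1841.77 / 1.563 = 1178.36
Round up: n = 1179.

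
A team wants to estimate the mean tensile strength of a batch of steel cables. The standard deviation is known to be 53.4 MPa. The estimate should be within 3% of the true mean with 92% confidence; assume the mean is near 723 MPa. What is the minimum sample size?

For a mean, the margin of error is E = z·σ/√n, so n = (zσ/E)².
At 92% confidence, z = 1.751.
E = 3% of 723 = 21.69 MPa.
n = (1.751 × 53.4 / 21.69)² = 18.58
Round up: n = 19.

19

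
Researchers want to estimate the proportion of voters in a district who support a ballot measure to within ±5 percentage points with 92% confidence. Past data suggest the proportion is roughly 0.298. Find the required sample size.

257

For a proportion with margin E = 0.05 at 92% confidence, z = 1.751.
n = p̂(1−p̂)(z/E)² = 0.298 × 0.702 × (1.751/0.05)² = 256.56
Round up: n = 257.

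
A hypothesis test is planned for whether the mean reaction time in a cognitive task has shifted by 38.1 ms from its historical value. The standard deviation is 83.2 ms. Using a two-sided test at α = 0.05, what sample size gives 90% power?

For a one-sample z-test, n = ((z_{α/2} + z_β)·σ/δ)².
z_{α/2} = 1.960 (two-sided α = 0.05); z_β = 1.282 (power 90% → β = 0.1).
n = (3.242 × 83.2 / 38.1)² = 50.12
Round up: n = 51.

51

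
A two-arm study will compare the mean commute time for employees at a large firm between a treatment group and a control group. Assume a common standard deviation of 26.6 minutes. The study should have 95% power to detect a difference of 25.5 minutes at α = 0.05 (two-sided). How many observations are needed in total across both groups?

58 total

For two equal groups, n per group = 2·((z_{α/2} + z_β)·σ/δ)².
z_{α/2} = 1.960; z_β = 1.645 (power 95%).
n = 2 × (3.605 × 26.6 / 25.5)² = 2 × 14.14 = 28.28
Round up: n = 29 per group.
Total across both groups: 2 × 29 = 58.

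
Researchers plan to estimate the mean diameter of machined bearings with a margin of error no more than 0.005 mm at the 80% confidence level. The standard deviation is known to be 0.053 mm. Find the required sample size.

For a mean, the margin of error is E = z·σ/√n, so n = (zσ/E)².
At 80% confidence, z = 1.282.
n = (1.282 × 0.053 / 0.005)² = 184.67
Round up: n = 185.

185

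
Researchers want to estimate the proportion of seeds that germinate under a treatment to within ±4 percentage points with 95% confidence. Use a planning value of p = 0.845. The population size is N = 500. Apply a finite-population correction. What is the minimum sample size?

For a proportion with margin E = 0.04 at 95% confidence, z = 1.960.
n = p̂(1−p̂)(z/E)² = 0.845 × 0.155 × (1.960/0.04)² = 314.47 — call this n₀.
Finite-population correction with N = 500: n = n₀ / (1 + (n₀−1)/N) = 314.47 / 1.627 = 193.28
Round up: n = 194.

194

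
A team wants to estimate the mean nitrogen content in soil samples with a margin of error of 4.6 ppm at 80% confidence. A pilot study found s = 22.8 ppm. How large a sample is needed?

For a mean, the margin of error is E = z·σ/√n, so n = (zσ/E)².
At 80% confidence, z = 1.282.
n = (1.282 × 22.8 / 4.6)² = 40.38
Round up: n = 41.

41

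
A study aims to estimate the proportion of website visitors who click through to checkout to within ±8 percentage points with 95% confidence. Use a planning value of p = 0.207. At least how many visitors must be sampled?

For a proportion with margin E = 0.08 at 95% confidence, z = 1.960.
n = p̂(1−p̂)(z/E)² = 0.207 × 0.793 × (1.960/0.08)² = 98.53
Round up: n = 99.

99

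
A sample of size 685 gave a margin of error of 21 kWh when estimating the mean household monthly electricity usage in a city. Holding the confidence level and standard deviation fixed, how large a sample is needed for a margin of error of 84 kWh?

Margin of error scales as 1/√n, so n₂ = n₁·(E₁/E₂)².
n₂ = 685 × (21/84)² = 685 × 0.0625 = 42.81
Round up: n₂ = 43.

43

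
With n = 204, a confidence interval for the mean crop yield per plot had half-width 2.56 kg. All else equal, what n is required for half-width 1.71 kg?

Margin of error scales as 1/√n, so n₂ = n₁·(E₁/E₂)².
n₂ = 204 × (2.56/1.71)² = 204 × 2.241 = 457.16
Round up: n₂ = 458.

n = 458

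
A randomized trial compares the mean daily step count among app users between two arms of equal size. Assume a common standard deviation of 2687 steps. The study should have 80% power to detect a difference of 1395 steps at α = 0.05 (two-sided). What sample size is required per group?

59 per group

For two equal groups, n per group = 2·((z_{α/2} + z_β)·σ/δ)².
z_{α/2} = 1.960; z_β = 0.842 (power 80%).
n = 2 × (2.802 × 2687 / 1395)² = 2 × 29.13 = 58.26
Round up: n = 59 per group.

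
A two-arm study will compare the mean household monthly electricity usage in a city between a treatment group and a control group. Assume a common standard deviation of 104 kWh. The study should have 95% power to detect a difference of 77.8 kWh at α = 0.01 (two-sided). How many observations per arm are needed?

For two equal groups, n per group = 2·((z_{α/2} + z_β)·σ/δ)².
z_{α/2} = 2.576; z_β = 1.645 (power 95%).
n = 2 × (4.221 × 104 / 77.8)² = 2 × 31.84 = 63.68
Round up: n = 64 per group.

64 per group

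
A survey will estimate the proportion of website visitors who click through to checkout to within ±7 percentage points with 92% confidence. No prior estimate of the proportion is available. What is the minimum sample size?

n = 157

For a proportion with margin E = 0.07 at 92% confidence, z = 1.751.
With no prior estimate, use p = 0.5, which maximizes p(1−p) at 0.25.
n = 0.25 × (z/E)² = 0.25 × (1.751/0.07)² = 156.43
Round up: n = 157.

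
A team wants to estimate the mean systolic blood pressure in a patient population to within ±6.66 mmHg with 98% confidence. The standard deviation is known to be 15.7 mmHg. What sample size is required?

For a mean, the margin of error is E = z·σ/√n, so n = (zσ/E)².
At 98% confidence, z = 2.326.
n = (2.326 × 15.7 / 6.66)² = 30.07
Round up: n = 31.

31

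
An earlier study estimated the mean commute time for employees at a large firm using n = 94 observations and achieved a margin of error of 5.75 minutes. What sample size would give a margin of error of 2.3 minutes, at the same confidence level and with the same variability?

Margin of error scales as 1/√n, so n₂ = n₁·(E₁/E₂)².
n₂ = 94 × (5.75/2.3)² = 94 × 6.25 = 587.50
Round up: n₂ = 588.

588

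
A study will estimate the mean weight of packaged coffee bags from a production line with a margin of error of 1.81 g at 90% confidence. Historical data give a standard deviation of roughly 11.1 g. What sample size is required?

For a mean, the margin of error is E = z·σ/√n, so n = (zσ/E)².
At 90% confidence, z = 1.645.
n = (1.645 × 11.1 / 1.81)² = 101.77
Round up: n = 102.

102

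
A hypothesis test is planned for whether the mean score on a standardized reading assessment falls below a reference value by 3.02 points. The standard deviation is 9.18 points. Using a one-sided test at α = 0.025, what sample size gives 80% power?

73

For a one-sample z-test, n = ((z_α + z_β)·σ/δ)².
z_α = 1.960 (one-sided α = 0.025); z_β = 0.842 (power 80% → β = 0.2).
n = (2.802 × 9.18 / 3.02)² = 72.55
Round up: n = 73.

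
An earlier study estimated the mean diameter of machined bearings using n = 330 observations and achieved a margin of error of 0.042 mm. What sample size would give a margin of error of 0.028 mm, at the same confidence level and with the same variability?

743

Margin of error scales as 1/√n, so n₂ = n₁·(E₁/E₂)².
n₂ = 330 × (0.042/0.028)² = 330 × 2.25 = 742.50
Round up: n₂ = 743.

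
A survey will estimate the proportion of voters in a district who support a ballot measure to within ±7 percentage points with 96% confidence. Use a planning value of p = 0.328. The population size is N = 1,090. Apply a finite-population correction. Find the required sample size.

For a proportion with margin E = 0.07 at 96% confidence, z = 2.054.
n = p̂(1−p̂)(z/E)² = 0.328 × 0.672 × (2.054/0.07)² = 189.78 — call this n₀.
Finite-population correction with N = 1,090: n = n₀ / (1 + (n₀−1)/N) = 189.78 / 1.173 = 161.79
Round up: n = 162.

162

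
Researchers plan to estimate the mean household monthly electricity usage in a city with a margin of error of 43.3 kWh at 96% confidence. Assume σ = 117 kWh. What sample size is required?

For a mean, the margin of error is E = z·σ/√n, so n = (zσ/E)².
At 96% confidence, z = 2.054.
n = (2.054 × 117 / 43.3)² = 30.80
Round up: n = 31.

31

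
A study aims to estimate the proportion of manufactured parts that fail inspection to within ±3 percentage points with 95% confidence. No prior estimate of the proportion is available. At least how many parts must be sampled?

1068

For a proportion with margin E = 0.03 at 95% confidence, z = 1.960.
With no prior estimate, use p = 0.5, which maximizes p(1−p) at 0.25.
n = 0.25 × (z/E)² = 0.25 × (1.960/0.03)² = 1067.11
Round up: n = 1068.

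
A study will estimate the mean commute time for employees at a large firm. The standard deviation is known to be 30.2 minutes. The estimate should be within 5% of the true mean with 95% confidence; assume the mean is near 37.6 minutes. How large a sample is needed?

For a mean, the margin of error is E = z·σ/√n, so n = (zσ/E)².
At 95% confidence, z = 1.960.
E = 5% of 37.6 = 1.88 minutes.
n = (1.960 × 30.2 / 1.88)² = 991.31
Round up: n = 992.

n = 992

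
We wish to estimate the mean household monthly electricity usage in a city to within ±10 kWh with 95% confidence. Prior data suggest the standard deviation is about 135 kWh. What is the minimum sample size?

For a mean, the margin of error is E = z·σ/√n, so n = (zσ/E)².
At 95% confidence, z = 1.960.
n = (1.960 × 135 / 10)² = 700.13
Round up: n = 701.

n = 701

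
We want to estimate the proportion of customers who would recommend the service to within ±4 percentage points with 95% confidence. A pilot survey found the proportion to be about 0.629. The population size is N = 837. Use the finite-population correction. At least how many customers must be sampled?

For a proportion with margin E = 0.04 at 95% confidence, z = 1.960.
n = p̂(1−p̂)(z/E)² = 0.629 × 0.371 × (1.960/0.04)² = 560.29 — call this n₀.
Finite-population correction with N = 837: n = n₀ / (1 + (n₀−1)/N) = 560.29 / 1.668 = 335.91
Round up: n = 336.

336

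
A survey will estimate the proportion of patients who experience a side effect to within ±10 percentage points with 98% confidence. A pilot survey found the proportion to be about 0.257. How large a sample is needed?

For a proportion with margin E = 0.1 at 98% confidence, z = 2.326.
n = p̂(1−p̂)(z/E)² = 0.257 × 0.743 × (2.326/0.1)² = 103.31
Round up: n = 104.

n = 104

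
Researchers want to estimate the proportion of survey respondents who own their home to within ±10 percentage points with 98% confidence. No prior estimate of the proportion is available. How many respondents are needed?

For a proportion with margin E = 0.1 at 98% confidence, z = 2.326.
With no prior estimate, use p = 0.5, which maximizes p(1−p) at 0.25.
n = 0.25 × (z/E)² = 0.25 × (2.326/0.1)² = 135.26
Round up: n = 136.

136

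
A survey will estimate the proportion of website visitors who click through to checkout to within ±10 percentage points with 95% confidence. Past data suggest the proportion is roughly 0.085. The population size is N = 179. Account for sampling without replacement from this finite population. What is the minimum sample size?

For a proportion with margin E = 0.1 at 95% confidence, z = 1.960.
n = p̂(1−p̂)(z/E)² = 0.085 × 0.915 × (1.960/0.1)² = 29.88 — call this n₀.
Finite-population correction with N = 179: n = n₀ / (1 + (n₀−1)/N) = 29.88 / 1.161 = 25.74
Round up: n = 26.

26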